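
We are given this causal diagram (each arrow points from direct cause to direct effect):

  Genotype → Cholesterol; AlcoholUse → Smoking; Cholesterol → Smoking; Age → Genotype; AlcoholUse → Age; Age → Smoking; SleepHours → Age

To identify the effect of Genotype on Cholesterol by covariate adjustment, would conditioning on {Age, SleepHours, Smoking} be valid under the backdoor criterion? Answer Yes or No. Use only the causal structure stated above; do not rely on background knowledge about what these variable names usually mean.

Backdoor paths from Genotype to Cholesterol (paths whose first edge points into Genotype):
  P1: Genotype <- Age <- AlcoholUse -> Smoking <- Cholesterol
  P2: Genotype <- Age -> Smoking <- Cholesterol
Condition 1 (no descendant of Genotype in the set): FAILS — Smoking is a descendant of Genotype.
Condition 2 (every backdoor path blocked by {Age, SleepHours, Smoking}):
  P1: blocked at chain node Age ∈ conditioning set.
  P2: blocked at fork node Age ∈ conditioning set.
{Age, SleepHours, Smoking} does not satisfy the backdoor criterion.

No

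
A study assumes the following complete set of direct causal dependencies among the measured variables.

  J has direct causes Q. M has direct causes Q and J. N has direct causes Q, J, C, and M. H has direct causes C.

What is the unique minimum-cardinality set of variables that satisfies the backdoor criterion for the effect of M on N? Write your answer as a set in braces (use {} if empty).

{J, Q}

Variables eligible for adjustment (non-descendants of M, excluding M and N): {C, H, J, Q}.
Backdoor paths from M to N:
  P1: M <- Q -> J -> N
  P2: M <- Q -> N
  P3: M <- J <- Q -> N
  P4: M <- J -> N
The empty set is not sufficient: P1 (M <- Q -> J -> N) has no collider blocking it and no conditioned non-collider, so it is open.
Try {J, Q}:
  P1: blocked at fork node Q ∈ conditioning set.
  P2: blocked at fork node Q ∈ conditioning set.
  P3: blocked at chain node J ∈ conditioning set.
  P4: blocked at fork node J ∈ conditioning set.
{J, Q} contains no descendant of M and blocks every backdoor path.
Every element of {J, Q} is needed (dropping J leaves P4 open; dropping Q leaves P2 open), so no proper subset is valid.
Among all size-2 subsets of the eligible variables, only {J, Q} blocks every backdoor path, so it is the unique smallest valid adjustment set.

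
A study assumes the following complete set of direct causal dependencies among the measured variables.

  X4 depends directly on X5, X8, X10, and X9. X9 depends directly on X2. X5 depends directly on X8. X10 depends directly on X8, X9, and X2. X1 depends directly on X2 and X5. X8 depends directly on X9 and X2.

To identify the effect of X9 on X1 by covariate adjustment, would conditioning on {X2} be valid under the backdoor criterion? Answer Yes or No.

Yes

Backdoor paths from X9 to X1 (paths whose first edge points into X9):
  P1: X9 <- X2 -> X8 -> X10 -> X4 <- X5 -> X1
  P2: X9 <- X2 -> X8 -> X5 -> X1
  P3: X9 <- X2 -> X8 -> X4 <- X5 -> X1
  P4: X9 <- X2 -> X10 <- X8 -> X5 -> X1
  P5: X9 <- X2 -> X10 <- X8 -> X4 <- X5 -> X1
  P6: X9 <- X2 -> X10 -> X4 <- X8 -> X5 -> X1
  P7: X9 <- X2 -> X10 -> X4 <- X5 -> X1
  P8: X9 <- X2 -> X1
Condition 1 (no descendant of X9 in the set): holds — descendants of X9 are {X1, X10, X4, X5, X8}; none are in {X2}.
Condition 2 (every backdoor path blocked by {X2}):
  P1: blocked at fork node X2 ∈ conditioning set.
  P2: blocked at fork node X2 ∈ conditioning set.
  P3: blocked at fork node X2 ∈ conditioning set.
  P4: blocked at fork node X2 ∈ conditioning set.
  P5: blocked at fork node X2 ∈ conditioning set.
  P6: blocked at fork node X2 ∈ conditioning set.
  P7: blocked at fork node X2 ∈ conditioning set.
  P8: blocked at fork node X2 ∈ conditioning set.
{X2} satisfies the backdoor criterion.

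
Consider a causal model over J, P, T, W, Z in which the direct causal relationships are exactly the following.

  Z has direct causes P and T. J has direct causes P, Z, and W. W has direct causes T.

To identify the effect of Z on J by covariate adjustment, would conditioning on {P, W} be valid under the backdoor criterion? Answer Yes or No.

Yes

Backdoor paths from Z to J (paths whose first edge points into Z):
  P1: Z <- T -> W -> J
  P2: Z <- P -> J
Condition 1 (no descendant of Z in the set): holds — descendants of Z are {J}; none are in {P, W}.
Condition 2 (every backdoor path blocked by {P, W}):
  P1: blocked at chain node W ∈ conditioning set.
  P2: blocked at fork node P ∈ conditioning set.
{P, W} satisfies the backdoor criterion.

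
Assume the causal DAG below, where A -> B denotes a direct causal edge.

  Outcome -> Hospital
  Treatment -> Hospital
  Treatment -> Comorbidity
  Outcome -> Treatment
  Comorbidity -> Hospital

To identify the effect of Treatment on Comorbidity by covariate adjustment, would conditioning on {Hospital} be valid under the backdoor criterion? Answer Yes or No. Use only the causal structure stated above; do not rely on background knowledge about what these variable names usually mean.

No

Backdoor paths from Treatment to Comorbidity (paths whose first edge points into Treatment):
  P1: Treatment <- Outcome -> Hospital <- Comorbidity
Condition 1 (no descendant of Treatment in the set): FAILS — Hospital is a descendant of Treatment.
Condition 2 (every backdoor path blocked by {Hospital}):
  P1: open — collider(s) Hospital are conditioned on (or have a conditioned descendant) and no non-collider on the path is in the set.
{Hospital} does not satisfy the backdoor criterion.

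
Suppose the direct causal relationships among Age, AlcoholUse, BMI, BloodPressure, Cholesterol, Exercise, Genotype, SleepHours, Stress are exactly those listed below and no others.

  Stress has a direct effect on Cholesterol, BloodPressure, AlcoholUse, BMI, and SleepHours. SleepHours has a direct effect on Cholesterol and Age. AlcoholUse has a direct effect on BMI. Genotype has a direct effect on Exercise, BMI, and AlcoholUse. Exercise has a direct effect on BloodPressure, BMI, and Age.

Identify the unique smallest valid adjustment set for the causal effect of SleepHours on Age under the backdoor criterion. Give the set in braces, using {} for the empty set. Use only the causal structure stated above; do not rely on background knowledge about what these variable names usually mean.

{}

Variables eligible for adjustment (non-descendants of SleepHours, excluding SleepHours and Age): {AlcoholUse, BMI, BloodPressure, Exercise, Genotype, Stress}.
Backdoor paths from SleepHours to Age:
  P1: SleepHours <- Stress -> AlcoholUse <- Genotype -> Exercise -> Age
  P2: SleepHours <- Stress -> AlcoholUse <- Genotype -> BMI <- Exercise -> Age
  P3: SleepHours <- Stress -> AlcoholUse -> BMI <- Genotype -> Exercise -> Age
  P4: SleepHours <- Stress -> AlcoholUse -> BMI <- Exercise -> Age
  P5: SleepHours <- Stress -> BMI <- Genotype -> Exercise -> Age
  P6: SleepHours <- Stress -> BMI <- AlcoholUse <- Genotype -> Exercise -> Age
  P7: SleepHours <- Stress -> BMI <- Exercise -> Age
  P8: SleepHours <- Stress -> BloodPressure <- Exercise -> Age
Each backdoor path contains an unconditioned collider, so every path is already blocked with the empty conditioning set:
  P1: blocked at collider AlcoholUse (neither it nor any descendant is in the conditioning set).
  P2: blocked at collider AlcoholUse (neither it nor any descendant is in the conditioning set).
  P3: blocked at collider BMI (neither it nor any descendant is in the conditioning set).
  P4: blocked at collider BMI (neither it nor any descendant is in the conditioning set).
  P5: blocked at collider BMI (neither it nor any descendant is in the conditioning set).
  P6: blocked at collider BMI (neither it nor any descendant is in the conditioning set).
  P7: blocked at collider BMI (neither it nor any descendant is in the conditioning set).
  P8: blocked at collider BloodPressure (neither it nor any descendant is in the conditioning set).
The empty set is therefore the unique smallest valid set.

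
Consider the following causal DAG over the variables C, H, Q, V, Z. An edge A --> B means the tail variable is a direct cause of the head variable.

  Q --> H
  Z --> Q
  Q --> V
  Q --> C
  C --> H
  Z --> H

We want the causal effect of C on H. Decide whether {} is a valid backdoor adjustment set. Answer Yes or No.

Backdoor paths from C to H (paths whose first edge points into C):
  P1: C <- Q <- Z -> H
  P2: C <- Q -> H
Condition 1 (no descendant of C in the set): holds — descendants of C are {H}; none are in {}.
Condition 2 (every backdoor path blocked by {}):
  P1: open — no interior node is in the conditioning set.
  P2: open — no interior node is in the conditioning set.
{} does not satisfy the backdoor criterion.

No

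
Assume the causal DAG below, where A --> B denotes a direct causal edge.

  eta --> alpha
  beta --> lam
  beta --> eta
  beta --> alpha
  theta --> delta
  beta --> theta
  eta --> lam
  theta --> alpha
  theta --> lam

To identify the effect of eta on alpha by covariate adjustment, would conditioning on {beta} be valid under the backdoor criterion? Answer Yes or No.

Backdoor paths from eta to alpha (paths whose first edge points into eta):
  P1: eta <- beta -> theta -> alpha
  P2: eta <- beta -> alpha
  P3: eta <- beta -> lam <- theta -> alpha
Condition 1 (no descendant of eta in the set): holds — descendants of eta are {alpha, lam}; none are in {beta}.
Condition 2 (every backdoor path blocked by {beta}):
  P1: blocked at fork node beta ∈ conditioning set.
  P2: blocked at fork node beta ∈ conditioning set.
  P3: blocked at fork node beta ∈ conditioning set.
{beta} satisfies the backdoor criterion.

Yes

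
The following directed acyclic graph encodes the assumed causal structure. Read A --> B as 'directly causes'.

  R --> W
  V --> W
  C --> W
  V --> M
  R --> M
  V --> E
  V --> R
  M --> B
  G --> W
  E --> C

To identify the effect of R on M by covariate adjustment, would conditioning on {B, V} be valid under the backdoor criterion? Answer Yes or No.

No

Backdoor paths from R to M (paths whose first edge points into R):
  P1: R <- V -> M
Condition 1 (no descendant of R in the set): FAILS — B is a descendant of R.
Condition 2 (every backdoor path blocked by {B, V}):
  P1: blocked at fork node V ∈ conditioning set.
{B, V} does not satisfy the backdoor criterion.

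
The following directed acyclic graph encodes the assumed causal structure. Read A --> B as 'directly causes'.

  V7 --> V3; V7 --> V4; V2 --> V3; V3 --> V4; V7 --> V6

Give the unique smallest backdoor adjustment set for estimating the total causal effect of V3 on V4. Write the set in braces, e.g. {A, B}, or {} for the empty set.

Variables eligible for adjustment (non-descendants of V3, excluding V3 and V4): {V2, V6, V7}.
Backdoor paths from V3 to V4:
  P1: V3 <- V7 -> V4
The empty set is not sufficient: P1 (V3 <- V7 -> V4) has no collider blocking it and no conditioned non-collider, so it is open.
Try {V7}:
  P1: blocked at fork node V7 ∈ conditioning set.
{V7} contains no descendant of V3 and blocks every backdoor path.
No other singleton works — e.g. {V2} leaves P1 open — so {V7} is the unique smallest valid adjustment set.

{V7}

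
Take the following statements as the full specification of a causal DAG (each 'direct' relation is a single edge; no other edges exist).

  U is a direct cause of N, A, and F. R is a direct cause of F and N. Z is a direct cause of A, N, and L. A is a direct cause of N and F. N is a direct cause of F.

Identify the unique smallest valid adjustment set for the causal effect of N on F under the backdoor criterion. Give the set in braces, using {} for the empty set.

Variables eligible for adjustment (non-descendants of N, excluding N and F): {A, L, R, U, Z}.
Backdoor paths from N to F:
  P1: N <- Z -> A <- U -> F
  P2: N <- Z -> A -> F
  P3: N <- U -> A -> F
  P4: N <- U -> F
  P5: N <- R -> F
  P6: N <- A <- U -> F
  P7: N <- A -> F
The empty set is not sufficient: P2 (N <- Z -> A -> F) has no collider blocking it and no conditioned non-collider, so it is open.
Try {A, R, U}:
  P1: blocked at fork node U ∈ conditioning set.
  P2: blocked at chain node A ∈ conditioning set.
  P3: blocked at fork node U ∈ conditioning set.
  P4: blocked at fork node U ∈ conditioning set.
  P5: blocked at fork node R ∈ conditioning set.
  P6: blocked at chain node A ∈ conditioning set.
  P7: blocked at fork node A ∈ conditioning set.
{A, R, U} contains no descendant of N and blocks every backdoor path.
Every element of {A, R, U} is needed (dropping A leaves P2 open; dropping R leaves P5 open; dropping U leaves P1 open), so no proper subset is valid.
Among all size-3 subsets of the eligible variables, only {A, R, U} blocks every backdoor path, so it is the unique smallest valid adjustment set.

{A, R, U}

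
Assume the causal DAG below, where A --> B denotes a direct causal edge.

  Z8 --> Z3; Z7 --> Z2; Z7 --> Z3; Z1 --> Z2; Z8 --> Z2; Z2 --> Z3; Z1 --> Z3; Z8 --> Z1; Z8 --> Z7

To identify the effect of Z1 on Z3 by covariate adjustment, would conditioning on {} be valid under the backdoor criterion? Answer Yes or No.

Backdoor paths from Z1 to Z3 (paths whose first edge points into Z1):
  P1: Z1 <- Z8 -> Z7 -> Z2 -> Z3
  P2: Z1 <- Z8 -> Z7 -> Z3
  P3: Z1 <- Z8 -> Z2 <- Z7 -> Z3
  P4: Z1 <- Z8 -> Z2 -> Z3
  P5: Z1 <- Z8 -> Z3
Condition 1 (no descendant of Z1 in the set): holds — descendants of Z1 are {Z2, Z3}; none are in {}.
Condition 2 (every backdoor path blocked by {}):
  P1: open — no interior node is in the conditioning set.
  P2: open — no interior node is in the conditioning set.
  P3: blocked at collider Z2 (neither it nor any descendant is in the conditioning set).
  P4: open — no interior node is in the conditioning set.
  P5: open — no interior node is in the conditioning set.
{} does not satisfy the backdoor criterion.

No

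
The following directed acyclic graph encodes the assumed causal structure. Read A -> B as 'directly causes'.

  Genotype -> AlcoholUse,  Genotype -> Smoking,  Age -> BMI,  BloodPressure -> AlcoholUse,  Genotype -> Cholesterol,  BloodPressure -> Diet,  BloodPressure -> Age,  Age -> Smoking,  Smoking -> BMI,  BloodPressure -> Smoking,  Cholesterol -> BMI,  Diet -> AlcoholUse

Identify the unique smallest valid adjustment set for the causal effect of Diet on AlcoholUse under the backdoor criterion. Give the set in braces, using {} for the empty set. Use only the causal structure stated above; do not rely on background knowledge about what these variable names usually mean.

Variables eligible for adjustment (non-descendants of Diet, excluding Diet and AlcoholUse): {Age, BMI, BloodPressure, Cholesterol, Genotype, Smoking}.
Backdoor paths from Diet to AlcoholUse:
  P1: Diet <- BloodPressure -> Age -> Smoking <- Genotype -> AlcoholUse
  P2: Diet <- BloodPressure -> Age -> Smoking -> BMI <- Cholesterol <- Genotype -> AlcoholUse
  P3: Diet <- BloodPressure -> Age -> BMI <- Cholesterol <- Genotype -> AlcoholUse
  P4: Diet <- BloodPressure -> Age -> BMI <- Smoking <- Genotype -> AlcoholUse
  P5: Diet <- BloodPressure -> Smoking <- Genotype -> AlcoholUse
  P6: Diet <- BloodPressure -> Smoking <- Age -> BMI <- Cholesterol <- Genotype -> AlcoholUse
  P7: Diet <- BloodPressure -> Smoking -> BMI <- Cholesterol <- Genotype -> AlcoholUse
  P8: Diet <- BloodPressure -> AlcoholUse
The empty set is not sufficient: P8 (Diet <- BloodPressure -> AlcoholUse) has no collider blocking it and no conditioned non-collider, so it is open.
Try {BloodPressure}:
  P1: blocked at fork node BloodPressure ∈ conditioning set.
  P2: blocked at fork node BloodPressure ∈ conditioning set.
  P3: blocked at fork node BloodPressure ∈ conditioning set.
  P4: blocked at fork node BloodPressure ∈ conditioning set.
  P5: blocked at fork node BloodPressure ∈ conditioning set.
  P6: blocked at fork node BloodPressure ∈ conditioning set.
  P7: blocked at fork node BloodPressure ∈ conditioning set.
  P8: blocked at fork node BloodPressure ∈ conditioning set.
{BloodPressure} contains no descendant of Diet and blocks every backdoor path.
No other singleton works — e.g. {Genotype} leaves P8 open — so {BloodPressure} is the unique smallest valid adjustment set.

{BloodPressure}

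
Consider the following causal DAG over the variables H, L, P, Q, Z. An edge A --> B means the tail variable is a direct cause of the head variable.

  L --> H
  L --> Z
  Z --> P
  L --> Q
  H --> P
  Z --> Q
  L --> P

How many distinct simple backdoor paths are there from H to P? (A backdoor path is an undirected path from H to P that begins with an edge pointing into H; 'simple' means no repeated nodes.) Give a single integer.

A backdoor path from H to P is any simple undirected path whose first edge points into H (i.e. leaves H via a parent).
Parents of H: {L}.
Enumerating:
  P1: H <- L -> Z -> P
  P2: H <- L -> Q <- Z -> P
  P3: H <- L -> P
That exhausts the simple backdoor paths. Count: 3.

3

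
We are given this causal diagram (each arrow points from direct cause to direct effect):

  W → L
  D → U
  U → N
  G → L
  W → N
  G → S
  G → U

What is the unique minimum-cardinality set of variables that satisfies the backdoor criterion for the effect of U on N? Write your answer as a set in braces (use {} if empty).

Variables eligible for adjustment (non-descendants of U, excluding U and N): {D, G, L, S, W}.
Backdoor paths from U to N:
  P1: U <- G -> L <- W -> N
Each backdoor path contains an unconditioned collider, so every path is already blocked with the empty conditioning set:
  P1: blocked at collider L (neither it nor any descendant is in the conditioning set).
The empty set is therefore the unique smallest valid set.

{}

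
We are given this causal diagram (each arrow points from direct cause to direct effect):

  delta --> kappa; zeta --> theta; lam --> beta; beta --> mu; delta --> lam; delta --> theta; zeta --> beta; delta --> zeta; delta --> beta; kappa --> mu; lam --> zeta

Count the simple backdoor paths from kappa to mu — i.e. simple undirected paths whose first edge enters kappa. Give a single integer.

A backdoor path from kappa to mu is any simple undirected path whose first edge points into kappa (i.e. leaves kappa via a parent).
Parents of kappa: {delta}.
Enumerating:
  P1: kappa <- delta -> lam -> zeta -> beta -> mu
  P2: kappa <- delta -> lam -> beta -> mu
  P3: kappa <- delta -> zeta <- lam -> beta -> mu
  P4: kappa <- delta -> zeta -> beta -> mu
  P5: kappa <- delta -> beta -> mu
  P6: kappa <- delta -> theta <- zeta <- lam -> beta -> mu
  P7: kappa <- delta -> theta <- zeta -> beta -> mu
That exhausts the simple backdoor paths. Count: 7.

7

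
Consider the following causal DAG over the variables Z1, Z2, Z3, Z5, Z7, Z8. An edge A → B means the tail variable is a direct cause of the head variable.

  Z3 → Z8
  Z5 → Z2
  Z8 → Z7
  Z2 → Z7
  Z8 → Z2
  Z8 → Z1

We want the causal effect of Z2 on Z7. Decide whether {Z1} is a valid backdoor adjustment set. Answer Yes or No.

No

Backdoor paths from Z2 to Z7 (paths whose first edge points into Z2):
  P1: Z2 <- Z8 -> Z7
Condition 1 (no descendant of Z2 in the set): holds — descendants of Z2 are {Z7}; none are in {Z1}.
Condition 2 (every backdoor path blocked by {Z1}):
  P1: open — no interior node is in the conditioning set.
{Z1} does not satisfy the backdoor criterion.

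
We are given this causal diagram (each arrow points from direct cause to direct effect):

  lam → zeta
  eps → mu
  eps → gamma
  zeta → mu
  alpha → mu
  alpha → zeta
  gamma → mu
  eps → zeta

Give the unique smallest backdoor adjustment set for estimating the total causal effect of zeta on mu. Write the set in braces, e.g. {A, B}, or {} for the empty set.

{alpha, eps}

Variables eligible for adjustment (non-descendants of zeta, excluding zeta and mu): {alpha, eps, gamma, lam}.
Backdoor paths from zeta to mu:
  P1: zeta <- eps -> gamma -> mu
  P2: zeta <- eps -> mu
  P3: zeta <- alpha -> mu
The empty set is not sufficient: P1 (zeta <- eps -> gamma -> mu) has no collider blocking it and no conditioned non-collider, so it is open.
Try {alpha, eps}:
  P1: blocked at fork node eps ∈ conditioning set.
  P2: blocked at fork node eps ∈ conditioning set.
  P3: blocked at fork node alpha ∈ conditioning set.
{alpha, eps} contains no descendant of zeta and blocks every backdoor path.
Every element of {alpha, eps} is needed (dropping alpha leaves P3 open; dropping eps leaves P1 open), so no proper subset is valid.
Among all size-2 subsets of the eligible variables, only {alpha, eps} blocks every backdoor path, so it is the unique smallest valid adjustment set.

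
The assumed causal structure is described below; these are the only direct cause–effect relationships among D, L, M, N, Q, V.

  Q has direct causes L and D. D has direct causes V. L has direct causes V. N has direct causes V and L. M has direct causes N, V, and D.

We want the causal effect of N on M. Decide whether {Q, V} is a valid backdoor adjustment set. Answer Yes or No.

No

Backdoor paths from N to M (paths whose first edge points into N):
  P1: N <- V -> L -> Q <- D -> M
  P2: N <- V -> D -> M
  P3: N <- V -> M
  P4: N <- L <- V -> D -> M
  P5: N <- L <- V -> M
  P6: N <- L -> Q <- D <- V -> M
  P7: N <- L -> Q <- D -> M
Condition 1 (no descendant of N in the set): holds — descendants of N are {M}; none are in {Q, V}.
Condition 2 (every backdoor path blocked by {Q, V}):
  P1: blocked at fork node V ∈ conditioning set.
  P2: blocked at fork node V ∈ conditioning set.
  P3: blocked at fork node V ∈ conditioning set.
  P4: blocked at fork node V ∈ conditioning set.
  P5: blocked at fork node V ∈ conditioning set.
  P6: blocked at fork node V ∈ conditioning set.
  P7: open — collider(s) Q are conditioned on (or have a conditioned descendant) and no non-collider on the path is in the set.
{Q, V} does not satisfy the backdoor criterion.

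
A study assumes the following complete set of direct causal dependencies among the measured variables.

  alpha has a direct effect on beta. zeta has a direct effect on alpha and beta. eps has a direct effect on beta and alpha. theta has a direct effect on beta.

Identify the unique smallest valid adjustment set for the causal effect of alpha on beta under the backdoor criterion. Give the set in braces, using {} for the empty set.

Variables eligible for adjustment (non-descendants of alpha, excluding alpha and beta): {eps, theta, zeta}.
Backdoor paths from alpha to beta:
  P1: alpha <- zeta -> beta
  P2: alpha <- eps -> beta
The empty set is not sufficient: P1 (alpha <- zeta -> beta) has no collider blocking it and no conditioned non-collider, so it is open.
Try {eps, zeta}:
  P1: blocked at fork node zeta ∈ conditioning set.
  P2: blocked at fork node eps ∈ conditioning set.
{eps, zeta} contains no descendant of alpha and blocks every backdoor path.
Every element of {eps, zeta} is needed (dropping eps leaves P2 open; dropping zeta leaves P1 open), so no proper subset is valid.
Among all size-2 subsets of the eligible variables, only {eps, zeta} blocks every backdoor path, so it is the unique smallest valid adjustment set.

{eps, zeta}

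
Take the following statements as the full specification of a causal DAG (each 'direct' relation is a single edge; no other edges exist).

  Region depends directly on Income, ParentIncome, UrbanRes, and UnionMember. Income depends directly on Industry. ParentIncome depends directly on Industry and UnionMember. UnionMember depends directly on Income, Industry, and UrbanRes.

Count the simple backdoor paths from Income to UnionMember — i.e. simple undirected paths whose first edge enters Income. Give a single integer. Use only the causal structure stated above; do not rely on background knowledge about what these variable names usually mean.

4

A backdoor path from Income to UnionMember is any simple undirected path whose first edge points into Income (i.e. leaves Income via a parent).
Parents of Income: {Industry}.
Enumerating:
  P1: Income <- Industry -> UnionMember
  P2: Income <- Industry -> ParentIncome <- UnionMember
  P3: Income <- Industry -> ParentIncome -> Region <- UrbanRes -> UnionMember
  P4: Income <- Industry -> ParentIncome -> Region <- UnionMember
That exhausts the simple backdoor paths. Count: 4.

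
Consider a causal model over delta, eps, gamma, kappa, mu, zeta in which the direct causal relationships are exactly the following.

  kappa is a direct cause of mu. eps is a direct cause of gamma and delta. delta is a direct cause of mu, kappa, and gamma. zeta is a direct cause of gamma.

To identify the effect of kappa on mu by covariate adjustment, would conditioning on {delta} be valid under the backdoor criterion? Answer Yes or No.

Backdoor paths from kappa to mu (paths whose first edge points into kappa):
  P1: kappa <- delta -> mu
Condition 1 (no descendant of kappa in the set): holds — descendants of kappa are {mu}; none are in {delta}.
Condition 2 (every backdoor path blocked by {delta}):
  P1: blocked at fork node delta ∈ conditioning set.
{delta} satisfies the backdoor criterion.

Yes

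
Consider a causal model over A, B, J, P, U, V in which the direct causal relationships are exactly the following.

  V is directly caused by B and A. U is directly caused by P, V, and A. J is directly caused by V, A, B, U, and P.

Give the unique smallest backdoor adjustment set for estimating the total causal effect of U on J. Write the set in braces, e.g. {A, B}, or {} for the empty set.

{A, P, V}

Variables eligible for adjustment (non-descendants of U, excluding U and J): {A, B, P, V}.
Backdoor paths from U to J:
  P1: U <- A -> V <- B -> J
  P2: U <- A -> V -> J
  P3: U <- A -> J
  P4: U <- P -> J
  P5: U <- V <- A -> J
  P6: U <- V <- B -> J
  P7: U <- V -> J
The empty set is not sufficient: P2 (U <- A -> V -> J) has no collider blocking it and no conditioned non-collider, so it is open.
Try {A, P, V}:
  P1: blocked at fork node A ∈ conditioning set.
  P2: blocked at fork node A ∈ conditioning set.
  P3: blocked at fork node A ∈ conditioning set.
  P4: blocked at fork node P ∈ conditioning set.
  P5: blocked at chain node V ∈ conditioning set.
  P6: blocked at chain node V ∈ conditioning set.
  P7: blocked at fork node V ∈ conditioning set.
{A, P, V} contains no descendant of U and blocks every backdoor path.
Every element of {A, P, V} is needed (dropping A leaves P1 open; dropping P leaves P4 open; dropping V leaves P6 open), so no proper subset is valid.
Among all size-3 subsets of the eligible variables, only {A, P, V} blocks every backdoor path, so it is the unique smallest valid adjustment set.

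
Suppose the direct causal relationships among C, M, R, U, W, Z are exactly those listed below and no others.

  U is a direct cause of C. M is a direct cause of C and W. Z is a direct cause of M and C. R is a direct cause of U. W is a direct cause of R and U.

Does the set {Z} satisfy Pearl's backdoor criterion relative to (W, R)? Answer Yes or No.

Backdoor paths from W to R (paths whose first edge points into W):
  P1: W <- M <- Z -> C <- U <- R
  P2: W <- M -> C <- U <- R
Condition 1 (no descendant of W in the set): holds — descendants of W are {C, R, U}; none are in {Z}.
Condition 2 (every backdoor path blocked by {Z}):
  P1: blocked at fork node Z ∈ conditioning set.
  P2: blocked at collider C (neither it nor any descendant is in the conditioning set).
{Z} satisfies the backdoor criterion.

Yes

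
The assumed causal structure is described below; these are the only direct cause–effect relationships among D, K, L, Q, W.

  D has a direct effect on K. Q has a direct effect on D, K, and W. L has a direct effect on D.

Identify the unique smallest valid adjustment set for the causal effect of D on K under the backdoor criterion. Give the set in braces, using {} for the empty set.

Variables eligible for adjustment (non-descendants of D, excluding D and K): {L, Q, W}.
Backdoor paths from D to K:
  P1: D <- Q -> K
The empty set is not sufficient: P1 (D <- Q -> K) has no collider blocking it and no conditioned non-collider, so it is open.
Try {Q}:
  P1: blocked at fork node Q ∈ conditioning set.
{Q} contains no descendant of D and blocks every backdoor path.
No other singleton works — e.g. {L} leaves P1 open — so {Q} is the unique smallest valid adjustment set.

{Q}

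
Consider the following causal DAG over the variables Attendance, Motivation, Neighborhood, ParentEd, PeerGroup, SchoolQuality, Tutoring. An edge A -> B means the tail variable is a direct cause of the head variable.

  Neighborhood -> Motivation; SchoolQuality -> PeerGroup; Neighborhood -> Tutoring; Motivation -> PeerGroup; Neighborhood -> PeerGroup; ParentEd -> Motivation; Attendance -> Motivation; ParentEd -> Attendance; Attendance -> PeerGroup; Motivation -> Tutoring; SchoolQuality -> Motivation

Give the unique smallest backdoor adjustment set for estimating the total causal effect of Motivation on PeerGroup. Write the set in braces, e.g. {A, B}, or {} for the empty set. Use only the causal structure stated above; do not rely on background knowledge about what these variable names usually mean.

{Attendance, Neighborhood, SchoolQuality}

Variables eligible for adjustment (non-descendants of Motivation, excluding Motivation and PeerGroup): {Attendance, Neighborhood, ParentEd, SchoolQuality}.
Backdoor paths from Motivation to PeerGroup:
  P1: Motivation <- ParentEd -> Attendance -> PeerGroup
  P2: Motivation <- Neighborhood -> PeerGroup
  P3: Motivation <- SchoolQuality -> PeerGroup
  P4: Motivation <- Attendance -> PeerGroup
The empty set is not sufficient: P1 (Motivation <- ParentEd -> Attendance -> PeerGroup) has no collider blocking it and no conditioned non-collider, so it is open.
Try {Attendance, Neighborhood, SchoolQuality}:
  P1: blocked at chain node Attendance ∈ conditioning set.
  P2: blocked at fork node Neighborhood ∈ conditioning set.
  P3: blocked at fork node SchoolQuality ∈ conditioning set.
  P4: blocked at fork node Attendance ∈ conditioning set.
{Attendance, Neighborhood, SchoolQuality} contains no descendant of Motivation and blocks every backdoor path.
Every element of {Attendance, Neighborhood, SchoolQuality} is needed (dropping Attendance leaves P1 open; dropping Neighborhood leaves P2 open; dropping SchoolQuality leaves P3 open), so no proper subset is valid.
Among all size-3 subsets of the eligible variables, only {Attendance, Neighborhood, SchoolQuality} blocks every backdoor path, so it is the unique smallest valid adjustment set.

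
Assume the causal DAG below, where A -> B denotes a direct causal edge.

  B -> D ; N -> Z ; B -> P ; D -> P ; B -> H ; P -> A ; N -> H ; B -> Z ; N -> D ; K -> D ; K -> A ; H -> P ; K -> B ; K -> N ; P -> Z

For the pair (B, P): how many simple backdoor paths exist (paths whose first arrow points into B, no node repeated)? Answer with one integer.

7

A backdoor path from B to P is any simple undirected path whose first edge points into B (i.e. leaves B via a parent).
Parents of B: {K}.
Enumerating:
  P1: B <- K -> N -> D -> P
  P2: B <- K -> N -> H -> P
  P3: B <- K -> N -> Z <- P
  P4: B <- K -> D <- N -> H -> P
  P5: B <- K -> D <- N -> Z <- P
  P6: B <- K -> D -> P
  P7: B <- K -> A <- P
That exhausts the simple backdoor paths. Count: 7.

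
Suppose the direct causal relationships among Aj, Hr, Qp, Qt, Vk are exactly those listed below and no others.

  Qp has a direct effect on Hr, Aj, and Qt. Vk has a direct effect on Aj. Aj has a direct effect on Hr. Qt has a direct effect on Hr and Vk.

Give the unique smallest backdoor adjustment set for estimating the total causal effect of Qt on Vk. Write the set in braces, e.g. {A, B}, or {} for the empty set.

{}

Variables eligible for adjustment (non-descendants of Qt, excluding Qt and Vk): {Qp}.
Backdoor paths from Qt to Vk:
  P1: Qt <- Qp -> Aj <- Vk
  P2: Qt <- Qp -> Hr <- Aj <- Vk
Each backdoor path contains an unconditioned collider, so every path is already blocked with the empty conditioning set:
  P1: blocked at collider Aj (neither it nor any descendant is in the conditioning set).
  P2: blocked at collider Hr (neither it nor any descendant is in the conditioning set).
The empty set is therefore the unique smallest valid set.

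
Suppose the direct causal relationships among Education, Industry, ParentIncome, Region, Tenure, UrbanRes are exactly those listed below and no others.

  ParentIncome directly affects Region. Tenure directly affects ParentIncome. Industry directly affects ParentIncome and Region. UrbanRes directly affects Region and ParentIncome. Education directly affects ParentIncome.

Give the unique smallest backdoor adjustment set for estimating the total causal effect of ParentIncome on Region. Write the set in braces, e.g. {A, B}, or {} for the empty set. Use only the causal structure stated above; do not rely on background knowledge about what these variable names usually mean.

{Industry, UrbanRes}

Variables eligible for adjustment (non-descendants of ParentIncome, excluding ParentIncome and Region): {Education, Industry, Tenure, UrbanRes}.
Backdoor paths from ParentIncome to Region:
  P1: ParentIncome <- Industry -> Region
  P2: ParentIncome <- UrbanRes -> Region
The empty set is not sufficient: P1 (ParentIncome <- Industry -> Region) has no collider blocking it and no conditioned non-collider, so it is open.
Try {Industry, UrbanRes}:
  P1: blocked at fork node Industry ∈ conditioning set.
  P2: blocked at fork node UrbanRes ∈ conditioning set.
{Industry, UrbanRes} contains no descendant of ParentIncome and blocks every backdoor path.
Every element of {Industry, UrbanRes} is needed (dropping Industry leaves P1 open; dropping UrbanRes leaves P2 open), so no proper subset is valid.
Among all size-2 subsets of the eligible variables, only {Industry, UrbanRes} blocks every backdoor path, so it is the unique smallest valid adjustment set.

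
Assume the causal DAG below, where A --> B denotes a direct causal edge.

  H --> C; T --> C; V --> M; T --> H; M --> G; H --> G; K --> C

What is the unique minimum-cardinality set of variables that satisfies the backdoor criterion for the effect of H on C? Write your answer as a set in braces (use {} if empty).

Variables eligible for adjustment (non-descendants of H, excluding H and C): {K, M, T, V}.
Backdoor paths from H to C:
  P1: H <- T -> C
The empty set is not sufficient: P1 (H <- T -> C) has no collider blocking it and no conditioned non-collider, so it is open.
Try {T}:
  P1: blocked at fork node T ∈ conditioning set.
{T} contains no descendant of H and blocks every backdoor path.
No other singleton works — e.g. {V} leaves P1 open — so {T} is the unique smallest valid adjustment set.

{T}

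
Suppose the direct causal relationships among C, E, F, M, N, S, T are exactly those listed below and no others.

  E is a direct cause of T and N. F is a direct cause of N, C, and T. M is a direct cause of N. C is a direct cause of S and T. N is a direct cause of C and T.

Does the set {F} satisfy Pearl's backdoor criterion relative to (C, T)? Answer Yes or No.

No

Backdoor paths from C to T (paths whose first edge points into C):
  P1: C <- F -> N <- E -> T
  P2: C <- F -> N -> T
  P3: C <- F -> T
  P4: C <- N <- E -> T
  P5: C <- N <- F -> T
  P6: C <- N -> T
Condition 1 (no descendant of C in the set): holds — descendants of C are {S, T}; none are in {F}.
Condition 2 (every backdoor path blocked by {F}):
  P1: blocked at fork node F ∈ conditioning set.
  P2: blocked at fork node F ∈ conditioning set.
  P3: blocked at fork node F ∈ conditioning set.
  P4: open — no interior node is in the conditioning set.
  P5: blocked at fork node F ∈ conditioning set.
  P6: open — no interior node is in the conditioning set.
{F} does not satisfy the backdoor criterion.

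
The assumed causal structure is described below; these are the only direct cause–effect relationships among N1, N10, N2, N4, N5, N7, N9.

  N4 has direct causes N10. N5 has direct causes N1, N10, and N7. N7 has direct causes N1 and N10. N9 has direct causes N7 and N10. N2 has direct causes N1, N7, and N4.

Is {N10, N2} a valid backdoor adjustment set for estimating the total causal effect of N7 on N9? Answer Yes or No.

No

Backdoor paths from N7 to N9 (paths whose first edge points into N7):
  P1: N7 <- N10 -> N9
  P2: N7 <- N1 -> N2 <- N4 <- N10 -> N9
  P3: N7 <- N1 -> N5 <- N10 -> N9
Condition 1 (no descendant of N7 in the set): FAILS — N2 is a descendant of N7.
Condition 2 (every backdoor path blocked by {N10, N2}):
  P1: blocked at fork node N10 ∈ conditioning set.
  P2: blocked at fork node N10 ∈ conditioning set.
  P3: blocked at collider N5 (neither it nor any descendant is in the conditioning set).
{N10, N2} does not satisfy the backdoor criterion.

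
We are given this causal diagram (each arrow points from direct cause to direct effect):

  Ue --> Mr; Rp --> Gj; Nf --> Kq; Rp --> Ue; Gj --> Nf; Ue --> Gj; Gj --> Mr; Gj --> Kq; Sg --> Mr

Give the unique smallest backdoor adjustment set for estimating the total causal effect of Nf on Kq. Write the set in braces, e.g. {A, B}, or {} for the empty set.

Variables eligible for adjustment (non-descendants of Nf, excluding Nf and Kq): {Gj, Mr, Rp, Sg, Ue}.
Backdoor paths from Nf to Kq:
  P1: Nf <- Gj -> Kq
The empty set is not sufficient: P1 (Nf <- Gj -> Kq) has no collider blocking it and no conditioned non-collider, so it is open.
Try {Gj}:
  P1: blocked at fork node Gj ∈ conditioning set.
{Gj} contains no descendant of Nf and blocks every backdoor path.
No other singleton works — e.g. {Rp} leaves P1 open — so {Gj} is the unique smallest valid adjustment set.

{Gj}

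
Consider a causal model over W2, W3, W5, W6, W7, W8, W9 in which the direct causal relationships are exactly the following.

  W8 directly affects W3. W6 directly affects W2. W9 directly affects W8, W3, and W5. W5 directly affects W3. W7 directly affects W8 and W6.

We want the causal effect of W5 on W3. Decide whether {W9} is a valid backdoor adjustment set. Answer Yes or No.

Yes

Backdoor paths from W5 to W3 (paths whose first edge points into W5):
  P1: W5 <- W9 -> W8 -> W3
  P2: W5 <- W9 -> W3
Condition 1 (no descendant of W5 in the set): holds — descendants of W5 are {W3}; none are in {W9}.
Condition 2 (every backdoor path blocked by {W9}):
  P1: blocked at fork node W9 ∈ conditioning set.
  P2: blocked at fork node W9 ∈ conditioning set.
{W9} satisfies the backdoor criterion.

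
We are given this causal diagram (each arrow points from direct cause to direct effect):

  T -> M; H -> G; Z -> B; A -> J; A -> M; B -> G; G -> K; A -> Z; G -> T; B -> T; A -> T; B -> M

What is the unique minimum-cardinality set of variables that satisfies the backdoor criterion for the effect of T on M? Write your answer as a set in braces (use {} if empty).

Variables eligible for adjustment (non-descendants of T, excluding T and M): {A, B, G, H, J, K, Z}.
Backdoor paths from T to M:
  P1: T <- A -> Z -> B -> M
  P2: T <- A -> M
  P3: T <- B <- Z <- A -> M
  P4: T <- B -> M
  P5: T <- G <- B <- Z <- A -> M
  P6: T <- G <- B -> M
The empty set is not sufficient: P1 (T <- A -> Z -> B -> M) has no collider blocking it and no conditioned non-collider, so it is open.
Try {A, B}:
  P1: blocked at fork node A ∈ conditioning set.
  P2: blocked at fork node A ∈ conditioning set.
  P3: blocked at chain node B ∈ conditioning set.
  P4: blocked at fork node B ∈ conditioning set.
  P5: blocked at chain node B ∈ conditioning set.
  P6: blocked at fork node B ∈ conditioning set.
{A, B} contains no descendant of T and blocks every backdoor path.
Every element of {A, B} is needed (dropping A leaves P2 open; dropping B leaves P4 open), so no proper subset is valid.
Among all size-2 subsets of the eligible variables, only {A, B} blocks every backdoor path, so it is the unique smallest valid adjustment set.

{A, B}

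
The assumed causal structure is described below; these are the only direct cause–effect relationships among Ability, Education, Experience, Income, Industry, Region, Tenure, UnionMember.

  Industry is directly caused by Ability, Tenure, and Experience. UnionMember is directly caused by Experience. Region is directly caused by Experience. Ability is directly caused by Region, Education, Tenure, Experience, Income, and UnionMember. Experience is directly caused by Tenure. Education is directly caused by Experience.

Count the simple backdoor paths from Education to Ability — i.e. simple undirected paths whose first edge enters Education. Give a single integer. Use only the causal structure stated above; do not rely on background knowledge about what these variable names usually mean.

7

A backdoor path from Education to Ability is any simple undirected path whose first edge points into Education (i.e. leaves Education via a parent).
Parents of Education: {Experience}.
Enumerating:
  P1: Education <- Experience <- Tenure -> Ability
  P2: Education <- Experience <- Tenure -> Industry <- Ability
  P3: Education <- Experience -> UnionMember -> Ability
  P4: Education <- Experience -> Region -> Ability
  P5: Education <- Experience -> Ability
  P6: Education <- Experience -> Industry <- Tenure -> Ability
  P7: Education <- Experience -> Industry <- Ability
That exhausts the simple backdoor paths. Count: 7.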